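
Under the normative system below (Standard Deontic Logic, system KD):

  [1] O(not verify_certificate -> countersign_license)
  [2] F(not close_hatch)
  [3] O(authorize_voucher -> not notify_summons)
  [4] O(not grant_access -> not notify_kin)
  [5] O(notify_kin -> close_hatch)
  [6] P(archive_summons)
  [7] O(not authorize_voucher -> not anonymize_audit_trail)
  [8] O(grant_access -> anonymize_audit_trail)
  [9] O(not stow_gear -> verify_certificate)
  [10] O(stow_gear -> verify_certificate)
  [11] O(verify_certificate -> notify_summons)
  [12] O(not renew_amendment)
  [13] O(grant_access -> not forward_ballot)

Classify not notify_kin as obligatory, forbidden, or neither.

Obligatory

Premises 9 and 10 cover both cases: O(not stow_gear -> verify_certificate) and O(stow_gear -> verify_certificate). Since not stow_gear ∨ stow_gear is a tautology, O(verify_certificate) follows.
Premise 11 is O(verify_certificate -> notify_summons); since O(verify_certificate), deontic closure gives O(notify_summons).
Premise 3, O(authorize_voucher -> not notify_summons), contraposes to O(notify_summons -> not authorize_voucher); with O(notify_summons) we get O(not authorize_voucher).
With premise 7, O(not authorize_voucher -> not anonymize_audit_trail), the K-axiom yields O(not anonymize_audit_trail).
Premise 8, O(grant_access -> anonymize_audit_trail), contraposes to O(not anonymize_audit_trail -> not grant_access); with O(not anonymize_audit_trail) we get O(not grant_access).
Premise 4 is O(not grant_access -> not notify_kin); since O(not grant_access), deontic closure gives O(not notify_kin).
Premises 1, 2, 5, 6, 12, 13 do not contribute to this derivation.
Hence not notify_kin is obligatory.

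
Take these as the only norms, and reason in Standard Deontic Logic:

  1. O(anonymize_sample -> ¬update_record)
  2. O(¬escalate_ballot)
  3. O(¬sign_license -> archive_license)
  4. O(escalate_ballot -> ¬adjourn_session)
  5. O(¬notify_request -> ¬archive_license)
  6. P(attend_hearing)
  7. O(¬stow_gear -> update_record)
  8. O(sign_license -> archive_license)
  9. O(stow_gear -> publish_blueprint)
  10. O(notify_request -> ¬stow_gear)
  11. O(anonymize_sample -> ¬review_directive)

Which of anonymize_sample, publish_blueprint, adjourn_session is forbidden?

By case analysis on sign_license: premise 8 gives O(sign_license -> archive_license) and premise 3 gives O(¬sign_license -> archive_license), so O(archive_license) either way.
Premise 5 is O(¬notify_request -> ¬archive_license); contrapositively O(archive_license -> notify_request). Since O(archive_license) holds, K gives O(notify_request).
Applying K to premise 10 (O(notify_request -> ¬stow_gear)) and O(notify_request) yields O(¬stow_gear).
Premise 7 is O(¬stow_gear -> update_record); since O(¬stow_gear), deontic closure gives O(update_record).
Premise 1, O(anonymize_sample -> ¬update_record), contraposes to O(update_record -> ¬anonymize_sample); with O(update_record) we get O(¬anonymize_sample).
So O(¬anonymize_sample) holds, i.e. anonymize_sample is forbidden. None of the other listed options is forbidden under the premises.

anonymize_sample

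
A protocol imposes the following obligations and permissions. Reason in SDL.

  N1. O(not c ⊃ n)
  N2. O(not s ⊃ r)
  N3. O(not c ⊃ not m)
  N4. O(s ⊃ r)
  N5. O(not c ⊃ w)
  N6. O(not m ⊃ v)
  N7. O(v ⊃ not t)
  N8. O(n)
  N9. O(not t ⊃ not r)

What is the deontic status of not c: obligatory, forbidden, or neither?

Forbidden

By case analysis on s: premise 4 gives O(s ⊃ r) and premise 2 gives O(not s ⊃ r), so O(r) either way.
Premise 9 is O(not t ⊃ not r); contrapositively O(r ⊃ t). Since O(r) holds, K gives O(t).
Premise 7 is O(v ⊃ not t); contrapositively O(t ⊃ not v). Since O(t) holds, K gives O(not v).
The contrapositive of premise 6 (O(not m ⊃ v)) is O(not v ⊃ m), and O(not v) is already established, so O(m).
Premise 3, O(not c ⊃ not m), contraposes to O(m ⊃ c); with O(m) we get O(c).
Premises 1, 5, 8 do not contribute to this derivation.
Thus O(c), which is F(not c): not c is forbidden.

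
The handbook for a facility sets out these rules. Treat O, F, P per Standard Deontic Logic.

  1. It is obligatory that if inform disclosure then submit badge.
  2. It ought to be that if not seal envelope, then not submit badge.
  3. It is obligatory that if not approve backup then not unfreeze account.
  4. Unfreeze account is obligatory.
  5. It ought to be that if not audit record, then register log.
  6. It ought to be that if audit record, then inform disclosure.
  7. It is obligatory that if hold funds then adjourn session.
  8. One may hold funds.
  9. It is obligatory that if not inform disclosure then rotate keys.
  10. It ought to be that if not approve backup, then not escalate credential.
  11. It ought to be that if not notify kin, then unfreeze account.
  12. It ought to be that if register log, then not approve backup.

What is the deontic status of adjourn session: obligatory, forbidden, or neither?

Neither

Premise 7 is O(hold_funds → adjourn_session), but O(hold_funds) is not derivable from the premises (the permission P(hold_funds) asserts only ¬O(¬hold_funds), not O(hold_funds)), so it does not yield O(adjourn_session).
No premise or chain of K-axiom applications forces O(adjourn_session), and none forces O(¬adjourn_session). So adjourn_session is neither obligatory nor forbidden under these norms.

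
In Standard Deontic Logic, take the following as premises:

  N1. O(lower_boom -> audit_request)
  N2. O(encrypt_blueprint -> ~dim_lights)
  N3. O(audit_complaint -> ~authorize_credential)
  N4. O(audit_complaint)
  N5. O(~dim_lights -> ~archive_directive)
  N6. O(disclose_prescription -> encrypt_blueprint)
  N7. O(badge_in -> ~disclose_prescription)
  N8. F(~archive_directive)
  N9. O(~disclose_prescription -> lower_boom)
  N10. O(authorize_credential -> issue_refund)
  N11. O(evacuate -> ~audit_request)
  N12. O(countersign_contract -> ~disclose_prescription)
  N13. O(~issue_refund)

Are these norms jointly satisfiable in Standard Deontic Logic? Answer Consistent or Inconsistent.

Consistent

Premise 10 is O(authorize_credential -> issue_refund), but O(authorize_credential) is not derivable from the premises, so it does not yield O(issue_refund).
So O(issue_refund) is not derivable, and the apparent clash with O(~issue_refund) does not arise.
A world satisfying every obligation exists (e.g. archive_directive=true, audit_complaint=true, audit_request=true, authorize_credential=false, badge_in=false, countersign_contract=false, dim_lights=true, disclose_prescription=false, encrypt_blueprint=false, evacuate=false, issue_refund=false, lower_boom=true); no atom is both obligatory and forbidden, so the set is consistent.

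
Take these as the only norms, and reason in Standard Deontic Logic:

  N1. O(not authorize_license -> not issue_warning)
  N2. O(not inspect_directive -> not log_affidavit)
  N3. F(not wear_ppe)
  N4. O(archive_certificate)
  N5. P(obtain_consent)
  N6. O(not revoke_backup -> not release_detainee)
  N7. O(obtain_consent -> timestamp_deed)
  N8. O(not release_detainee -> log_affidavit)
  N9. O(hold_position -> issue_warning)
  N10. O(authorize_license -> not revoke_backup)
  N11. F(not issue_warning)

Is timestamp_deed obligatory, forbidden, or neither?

Premise 7 is O(obtain_consent -> timestamp_deed), but O(obtain_consent) is not derivable from the premises (the permission P(obtain_consent) asserts only not O(not obtain_consent), not O(obtain_consent)), so it does not yield O(timestamp_deed).
No premise or chain of K-axiom applications forces O(timestamp_deed), and none forces O(not timestamp_deed). So timestamp_deed is neither obligatory nor forbidden under these norms.

Neither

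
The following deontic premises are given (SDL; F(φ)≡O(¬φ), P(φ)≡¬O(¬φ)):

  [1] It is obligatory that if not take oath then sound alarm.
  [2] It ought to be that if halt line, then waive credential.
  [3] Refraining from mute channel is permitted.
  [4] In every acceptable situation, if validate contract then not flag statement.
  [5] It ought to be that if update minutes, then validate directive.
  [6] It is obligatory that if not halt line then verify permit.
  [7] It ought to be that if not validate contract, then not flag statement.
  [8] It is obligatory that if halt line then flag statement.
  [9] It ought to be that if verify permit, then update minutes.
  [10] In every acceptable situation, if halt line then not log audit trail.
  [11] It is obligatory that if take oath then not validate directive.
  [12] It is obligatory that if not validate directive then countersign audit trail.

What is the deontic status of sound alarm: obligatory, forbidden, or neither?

Obligatory

Premises 7 and 4 are O(¬validate_contract → ¬flag_statement) and O(validate_contract → ¬flag_statement); every ideal world satisfies ¬validate_contract or validate_contract, so in either case ¬flag_statement holds — hence O(¬flag_statement).
Premise 8, O(halt_line → flag_statement), contraposes to O(¬flag_statement → ¬halt_line); with O(¬flag_statement) we get O(¬halt_line).
Applying K to premise 6 (O(¬halt_line → verify_permit)) and O(¬halt_line) yields O(verify_permit).
Premise 9 is O(verify_permit → update_minutes); since O(verify_permit), deontic closure gives O(update_minutes).
Premise 5 is O(update_minutes → validate_directive); since O(update_minutes), deontic closure gives O(validate_directive).
Premise 11 is O(take_oath → ¬validate_directive); contrapositively O(validate_directive → ¬take_oath). Since O(validate_directive) holds, K gives O(¬take_oath).
Applying K to premise 1 (O(¬take_oath → sound_alarm)) and O(¬take_oath) yields O(sound_alarm).
Premises 2, 3, 10, 12 do not contribute to this derivation.
Hence sound_alarm is obligatory.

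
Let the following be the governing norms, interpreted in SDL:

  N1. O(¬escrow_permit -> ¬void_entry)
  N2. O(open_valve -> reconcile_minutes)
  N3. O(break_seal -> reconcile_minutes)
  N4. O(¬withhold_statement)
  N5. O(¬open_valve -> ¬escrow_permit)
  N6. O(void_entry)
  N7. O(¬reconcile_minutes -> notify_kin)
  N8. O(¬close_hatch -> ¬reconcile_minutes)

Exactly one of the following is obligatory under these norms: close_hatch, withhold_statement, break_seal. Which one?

From premise 6 we have O(void_entry).
Premise 1, O(¬escrow_permit -> ¬void_entry), contraposes to O(void_entry -> escrow_permit); with O(void_entry) we get O(escrow_permit).
Premise 5, O(¬open_valve -> ¬escrow_permit), contraposes to O(escrow_permit -> open_valve); with O(escrow_permit) we get O(open_valve).
Premise 2 is O(open_valve -> reconcile_minutes); since O(open_valve), deontic closure gives O(reconcile_minutes).
Premise 8, O(¬close_hatch -> ¬reconcile_minutes), contraposes to O(reconcile_minutes -> close_hatch); with O(reconcile_minutes) we get O(close_hatch).
So O(close_hatch) holds — close_hatch is obligatory. None of the other listed options is made obligatory by any chain of premises.

close_hatch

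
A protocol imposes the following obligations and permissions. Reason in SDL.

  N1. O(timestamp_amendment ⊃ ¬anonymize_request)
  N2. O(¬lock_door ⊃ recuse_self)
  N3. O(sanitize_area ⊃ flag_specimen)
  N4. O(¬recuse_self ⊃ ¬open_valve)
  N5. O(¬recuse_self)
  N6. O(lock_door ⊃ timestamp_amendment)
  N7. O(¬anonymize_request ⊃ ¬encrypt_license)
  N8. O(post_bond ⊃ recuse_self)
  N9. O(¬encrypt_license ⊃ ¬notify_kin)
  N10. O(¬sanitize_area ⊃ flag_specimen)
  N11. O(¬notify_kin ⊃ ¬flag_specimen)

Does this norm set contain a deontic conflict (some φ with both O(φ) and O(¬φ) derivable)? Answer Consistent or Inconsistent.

Inconsistent

By case analysis on sanitize_area: premise 3 gives O(sanitize_area ⊃ flag_specimen) and premise 10 gives O(¬sanitize_area ⊃ flag_specimen), so O(flag_specimen) either way.
Premise 11, O(¬notify_kin ⊃ ¬flag_specimen), contraposes to O(flag_specimen ⊃ notify_kin); with O(flag_specimen) we get O(notify_kin).
Premise 9, O(¬encrypt_license ⊃ ¬notify_kin), contraposes to O(notify_kin ⊃ encrypt_license); with O(notify_kin) we get O(encrypt_license).
Premise 7, O(¬anonymize_request ⊃ ¬encrypt_license), contraposes to O(encrypt_license ⊃ anonymize_request); with O(encrypt_license) we get O(anonymize_request).
The contrapositive of premise 1 (O(timestamp_amendment ⊃ ¬anonymize_request)) is O(anonymize_request ⊃ ¬timestamp_amendment), and O(anonymize_request) is already established, so O(¬timestamp_amendment).
Premise 6, O(lock_door ⊃ timestamp_amendment), contraposes to O(¬timestamp_amendment ⊃ ¬lock_door); with O(¬timestamp_amendment) we get O(¬lock_door).
Applying K to premise 2 (O(¬lock_door ⊃ recuse_self)) and O(¬lock_door) yields O(recuse_self).
But premise 5 directly asserts O(¬recuse_self).
We now have both O(recuse_self) and O(¬recuse_self) — recuse_self is simultaneously obligatory and forbidden, violating the D-axiom.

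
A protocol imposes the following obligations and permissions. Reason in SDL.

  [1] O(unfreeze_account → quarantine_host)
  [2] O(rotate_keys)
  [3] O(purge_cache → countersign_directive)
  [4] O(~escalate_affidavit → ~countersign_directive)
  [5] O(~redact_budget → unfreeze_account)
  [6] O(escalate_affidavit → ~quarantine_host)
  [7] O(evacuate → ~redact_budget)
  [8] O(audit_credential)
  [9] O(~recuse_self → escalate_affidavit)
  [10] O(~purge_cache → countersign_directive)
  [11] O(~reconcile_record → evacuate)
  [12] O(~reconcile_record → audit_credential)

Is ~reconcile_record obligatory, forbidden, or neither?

Premises 10 and 3 cover both cases: O(~purge_cache → countersign_directive) and O(purge_cache → countersign_directive). Since ~purge_cache ∨ purge_cache is a tautology, O(countersign_directive) follows.
Premise 4, O(~escalate_affidavit → ~countersign_directive), contraposes to O(countersign_directive → escalate_affidavit); with O(countersign_directive) we get O(escalate_affidavit).
From O(escalate_affidavit) and premise 6, O(escalate_affidavit → ~quarantine_host), we obtain O(~quarantine_host).
The contrapositive of premise 1 (O(unfreeze_account → quarantine_host)) is O(~quarantine_host → ~unfreeze_account), and O(~quarantine_host) is already established, so O(~unfreeze_account).
The contrapositive of premise 5 (O(~redact_budget → unfreeze_account)) is O(~unfreeze_account → redact_budget), and O(~unfreeze_account) is already established, so O(redact_budget).
Premise 7, O(evacuate → ~redact_budget), contraposes to O(redact_budget → ~evacuate); with O(redact_budget) we get O(~evacuate).
Premise 11 is O(~reconcile_record → evacuate); contrapositively O(~evacuate → reconcile_record). Since O(~evacuate) holds, K gives O(reconcile_record).
Premises 2, 8, 9, 12 do not contribute to this derivation.
Thus O(reconcile_record), which is F(~reconcile_record): ~reconcile_record is forbidden.

Forbidden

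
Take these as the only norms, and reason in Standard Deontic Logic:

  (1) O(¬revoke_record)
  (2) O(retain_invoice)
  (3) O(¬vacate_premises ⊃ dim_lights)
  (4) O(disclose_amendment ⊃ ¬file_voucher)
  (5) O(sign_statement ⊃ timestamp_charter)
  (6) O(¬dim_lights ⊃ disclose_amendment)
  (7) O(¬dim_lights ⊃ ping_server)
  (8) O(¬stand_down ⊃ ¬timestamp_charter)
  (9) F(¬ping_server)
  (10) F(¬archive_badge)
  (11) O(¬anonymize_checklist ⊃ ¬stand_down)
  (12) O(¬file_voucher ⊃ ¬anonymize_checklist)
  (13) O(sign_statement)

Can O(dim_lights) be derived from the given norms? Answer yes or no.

Yes

Premise 13 gives O(sign_statement).
Premise 5 is O(sign_statement ⊃ timestamp_charter); since O(sign_statement), deontic closure gives O(timestamp_charter).
Premise 8, O(¬stand_down ⊃ ¬timestamp_charter), contraposes to O(timestamp_charter ⊃ stand_down); with O(timestamp_charter) we get O(stand_down).
The contrapositive of premise 11 (O(¬anonymize_checklist ⊃ ¬stand_down)) is O(stand_down ⊃ anonymize_checklist), and O(stand_down) is already established, so O(anonymize_checklist).
Premise 12, O(¬file_voucher ⊃ ¬anonymize_checklist), contraposes to O(anonymize_checklist ⊃ file_voucher); with O(anonymize_checklist) we get O(file_voucher).
The contrapositive of premise 4 (O(disclose_amendment ⊃ ¬file_voucher)) is O(file_voucher ⊃ ¬disclose_amendment), and O(file_voucher) is already established, so O(¬disclose_amendment).
Premise 6 is O(¬dim_lights ⊃ disclose_amendment); contrapositively O(¬disclose_amendment ⊃ dim_lights). Since O(¬disclose_amendment) holds, K gives O(dim_lights).
Premises 1, 2, 3, 7, 9, 10 do not contribute to this derivation.
So O(dim_lights) follows.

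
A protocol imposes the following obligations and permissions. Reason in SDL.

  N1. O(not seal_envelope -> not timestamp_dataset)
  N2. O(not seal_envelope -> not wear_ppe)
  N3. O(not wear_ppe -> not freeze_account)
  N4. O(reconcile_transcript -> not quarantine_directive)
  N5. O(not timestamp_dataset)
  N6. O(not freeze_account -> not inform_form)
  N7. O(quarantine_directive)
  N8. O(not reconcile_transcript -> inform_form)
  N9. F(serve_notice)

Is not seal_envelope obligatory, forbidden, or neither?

Forbidden

From premise 7 we have O(quarantine_directive).
Premise 4 is O(reconcile_transcript -> not quarantine_directive); contrapositively O(quarantine_directive -> not reconcile_transcript). Since O(quarantine_directive) holds, K gives O(not reconcile_transcript).
From O(not reconcile_transcript) and premise 8, O(not reconcile_transcript -> inform_form), we obtain O(inform_form).
The contrapositive of premise 6 (O(not freeze_account -> not inform_form)) is O(inform_form -> freeze_account), and O(inform_form) is already established, so O(freeze_account).
The contrapositive of premise 3 (O(not wear_ppe -> not freeze_account)) is O(freeze_account -> wear_ppe), and O(freeze_account) is already established, so O(wear_ppe).
The contrapositive of premise 2 (O(not seal_envelope -> not wear_ppe)) is O(wear_ppe -> seal_envelope), and O(wear_ppe) is already established, so O(seal_envelope).
Premises 1, 5, 9 do not contribute to this derivation.
Thus O(seal_envelope), which is F(not seal_envelope): not seal_envelope is forbidden.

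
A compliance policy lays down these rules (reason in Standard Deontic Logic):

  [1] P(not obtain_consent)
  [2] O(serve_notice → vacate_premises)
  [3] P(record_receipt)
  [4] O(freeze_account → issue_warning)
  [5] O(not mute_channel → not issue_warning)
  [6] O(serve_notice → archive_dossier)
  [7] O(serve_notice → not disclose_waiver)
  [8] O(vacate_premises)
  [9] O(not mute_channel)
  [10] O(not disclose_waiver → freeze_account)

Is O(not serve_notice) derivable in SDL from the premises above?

Premise 9 gives O(not mute_channel).
Premise 5 is O(not mute_channel → not issue_warning); since O(not mute_channel), deontic closure gives O(not issue_warning).
The contrapositive of premise 4 (O(freeze_account → issue_warning)) is O(not issue_warning → not freeze_account), and O(not issue_warning) is already established, so O(not freeze_account).
Premise 10, O(not disclose_waiver → freeze_account), contraposes to O(not freeze_account → disclose_waiver); with O(not freeze_account) we get O(disclose_waiver).
The contrapositive of premise 7 (O(serve_notice → not disclose_waiver)) is O(disclose_waiver → not serve_notice), and O(disclose_waiver) is already established, so O(not serve_notice).
Premises 1, 2, 3, 6, 8 do not contribute to this derivation.
So O(not serve_notice) follows.

Yes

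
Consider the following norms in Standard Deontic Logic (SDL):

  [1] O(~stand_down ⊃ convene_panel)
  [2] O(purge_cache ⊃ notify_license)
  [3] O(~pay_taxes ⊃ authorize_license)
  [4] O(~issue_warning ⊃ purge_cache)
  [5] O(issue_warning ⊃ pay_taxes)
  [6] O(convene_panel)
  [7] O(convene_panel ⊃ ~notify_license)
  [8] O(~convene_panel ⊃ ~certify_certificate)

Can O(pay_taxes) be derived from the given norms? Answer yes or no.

Yes

Premise 6 gives O(convene_panel).
With premise 7, O(convene_panel ⊃ ~notify_license), the K-axiom yields O(~notify_license).
Premise 2 is O(purge_cache ⊃ notify_license); contrapositively O(~notify_license ⊃ ~purge_cache). Since O(~notify_license) holds, K gives O(~purge_cache).
Premise 4, O(~issue_warning ⊃ purge_cache), contraposes to O(~purge_cache ⊃ issue_warning); with O(~purge_cache) we get O(issue_warning).
Applying K to premise 5 (O(issue_warning ⊃ pay_taxes)) and O(issue_warning) yields O(pay_taxes).
Premises 1, 3, 8 do not contribute to this derivation.
So O(pay_taxes) follows.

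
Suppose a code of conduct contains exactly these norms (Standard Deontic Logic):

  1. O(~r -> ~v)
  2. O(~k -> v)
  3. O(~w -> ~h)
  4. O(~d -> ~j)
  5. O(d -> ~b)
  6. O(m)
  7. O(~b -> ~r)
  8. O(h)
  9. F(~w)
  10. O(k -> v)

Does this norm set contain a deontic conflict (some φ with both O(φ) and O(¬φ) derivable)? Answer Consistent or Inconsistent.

Consistent

Premise 3 is O(~w -> ~h), but O(~w) is not derivable from the premises, so it does not yield O(~h).
So O(~h) is not derivable, and the apparent clash with O(h) does not arise.
A world satisfying every obligation exists (e.g. b=true, d=false, h=true, j=false, k=false, m=true, r=true, v=true, w=true); no atom is both obligatory and forbidden, so the set is consistent.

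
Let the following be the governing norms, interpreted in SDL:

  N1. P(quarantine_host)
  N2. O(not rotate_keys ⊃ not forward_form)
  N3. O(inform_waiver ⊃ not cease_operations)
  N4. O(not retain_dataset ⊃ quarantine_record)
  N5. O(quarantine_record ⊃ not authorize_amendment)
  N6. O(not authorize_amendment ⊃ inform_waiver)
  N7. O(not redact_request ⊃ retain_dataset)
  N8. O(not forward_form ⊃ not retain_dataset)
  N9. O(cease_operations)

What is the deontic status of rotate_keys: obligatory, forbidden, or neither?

Premise 9 gives O(cease_operations).
Premise 3, O(inform_waiver ⊃ not cease_operations), contraposes to O(cease_operations ⊃ not inform_waiver); with O(cease_operations) we get O(not inform_waiver).
Premise 6, O(not authorize_amendment ⊃ inform_waiver), contraposes to O(not inform_waiver ⊃ authorize_amendment); with O(not inform_waiver) we get O(authorize_amendment).
Premise 5, O(quarantine_record ⊃ not authorize_amendment), contraposes to O(authorize_amendment ⊃ not quarantine_record); with O(authorize_amendment) we get O(not quarantine_record).
Premise 4 is O(not retain_dataset ⊃ quarantine_record); contrapositively O(not quarantine_record ⊃ retain_dataset). Since O(not quarantine_record) holds, K gives O(retain_dataset).
Premise 8 is O(not forward_form ⊃ not retain_dataset); contrapositively O(retain_dataset ⊃ forward_form). Since O(retain_dataset) holds, K gives O(forward_form).
The contrapositive of premise 2 (O(not rotate_keys ⊃ not forward_form)) is O(forward_form ⊃ rotate_keys), and O(forward_form) is already established, so O(rotate_keys).
Premises 1, 7 do not contribute to this derivation.
Hence rotate_keys is obligatory.

Obligatory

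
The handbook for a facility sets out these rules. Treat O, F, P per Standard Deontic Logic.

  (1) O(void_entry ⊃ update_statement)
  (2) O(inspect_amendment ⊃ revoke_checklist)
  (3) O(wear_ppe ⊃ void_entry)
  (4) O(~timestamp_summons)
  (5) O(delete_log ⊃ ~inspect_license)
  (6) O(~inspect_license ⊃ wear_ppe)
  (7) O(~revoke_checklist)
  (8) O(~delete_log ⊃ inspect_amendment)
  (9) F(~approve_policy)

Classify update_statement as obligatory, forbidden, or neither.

Obligatory

Premise 7 states O(~revoke_checklist) outright.
Premise 2, O(inspect_amendment ⊃ revoke_checklist), contraposes to O(~revoke_checklist ⊃ ~inspect_amendment); with O(~revoke_checklist) we get O(~inspect_amendment).
Premise 8 is O(~delete_log ⊃ inspect_amendment); contrapositively O(~inspect_amendment ⊃ delete_log). Since O(~inspect_amendment) holds, K gives O(delete_log).
Applying K to premise 5 (O(delete_log ⊃ ~inspect_license)) and O(delete_log) yields O(~inspect_license).
Applying K to premise 6 (O(~inspect_license ⊃ wear_ppe)) and O(~inspect_license) yields O(wear_ppe).
Applying K to premise 3 (O(wear_ppe ⊃ void_entry)) and O(wear_ppe) yields O(void_entry).
From O(void_entry) and premise 1, O(void_entry ⊃ update_statement), we obtain O(update_statement).
Premises 4, 9 do not contribute to this derivation.
Hence update_statement is obligatory.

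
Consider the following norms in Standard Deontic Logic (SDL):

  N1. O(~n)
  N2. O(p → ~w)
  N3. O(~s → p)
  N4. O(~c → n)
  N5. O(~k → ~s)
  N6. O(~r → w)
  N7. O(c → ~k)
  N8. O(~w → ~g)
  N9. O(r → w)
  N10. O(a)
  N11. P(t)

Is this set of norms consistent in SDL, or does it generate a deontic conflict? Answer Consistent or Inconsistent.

Inconsistent

Premises 9 and 6 cover both cases: O(r → w) and O(~r → w). Since r ∨ ~r is a tautology, O(w) follows.
The contrapositive of premise 2 (O(p → ~w)) is O(w → ~p), and O(w) is already established, so O(~p).
Premise 3 is O(~s → p); contrapositively O(~p → s). Since O(~p) holds, K gives O(s).
The contrapositive of premise 5 (O(~k → ~s)) is O(s → k), and O(s) is already established, so O(k).
Premise 7 is O(c → ~k); contrapositively O(k → ~c). Since O(k) holds, K gives O(~c).
Applying K to premise 4 (O(~c → n)) and O(~c) yields O(n).
Yet premise 1 states O(~n).
We now have both O(n) and O(~n) — n is simultaneously obligatory and forbidden, violating the D-axiom.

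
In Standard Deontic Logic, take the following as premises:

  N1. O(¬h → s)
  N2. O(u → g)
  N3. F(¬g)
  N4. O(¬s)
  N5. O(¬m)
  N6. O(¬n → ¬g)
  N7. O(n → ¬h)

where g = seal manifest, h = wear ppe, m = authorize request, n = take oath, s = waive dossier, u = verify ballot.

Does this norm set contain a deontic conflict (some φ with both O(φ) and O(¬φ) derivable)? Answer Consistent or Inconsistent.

Inconsistent

Premise 3, F(¬g), is equivalent to O(g).
The contrapositive of premise 6 (O(¬n → ¬g)) is O(g → n), and O(g) is already established, so O(n).
Premise 7 is O(n → ¬h); since O(n), deontic closure gives O(¬h).
From O(¬h) and premise 1, O(¬h → s), we obtain O(s).
But premise 4 directly asserts O(¬s).
We now have both O(s) and O(¬s) — s is simultaneously obligatory and forbidden, violating the D-axiom.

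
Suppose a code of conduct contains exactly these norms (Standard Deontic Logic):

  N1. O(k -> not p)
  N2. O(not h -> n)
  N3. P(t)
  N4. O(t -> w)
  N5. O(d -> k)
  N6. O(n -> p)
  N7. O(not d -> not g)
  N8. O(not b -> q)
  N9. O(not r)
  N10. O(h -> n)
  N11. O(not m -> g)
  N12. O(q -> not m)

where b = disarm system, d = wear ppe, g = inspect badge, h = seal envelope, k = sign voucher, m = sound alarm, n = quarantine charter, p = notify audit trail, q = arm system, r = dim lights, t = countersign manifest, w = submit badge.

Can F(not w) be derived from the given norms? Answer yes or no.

No

Premise 4 is O(t -> w), but O(t) is not derivable from the premises (the permission P(t) asserts only not O(not t), not O(t)), so it does not yield O(w).
No other premise forces O(w). An ideal world satisfying every premise can still have not w true, so F(not w) is not derivable.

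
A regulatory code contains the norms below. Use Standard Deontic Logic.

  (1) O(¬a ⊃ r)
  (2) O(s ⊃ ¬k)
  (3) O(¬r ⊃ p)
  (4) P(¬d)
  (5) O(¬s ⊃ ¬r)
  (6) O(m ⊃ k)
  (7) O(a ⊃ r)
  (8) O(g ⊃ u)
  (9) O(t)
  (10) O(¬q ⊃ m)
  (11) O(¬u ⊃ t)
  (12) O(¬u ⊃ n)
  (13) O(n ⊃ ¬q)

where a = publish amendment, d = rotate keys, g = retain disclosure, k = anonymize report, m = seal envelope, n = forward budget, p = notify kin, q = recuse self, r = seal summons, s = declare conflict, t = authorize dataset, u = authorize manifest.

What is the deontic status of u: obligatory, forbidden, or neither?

Premises 1 and 7 are O(¬a ⊃ r) and O(a ⊃ r); every ideal world satisfies ¬a or a, so in either case r holds — hence O(r).
Premise 5 is O(¬s ⊃ ¬r); contrapositively O(r ⊃ s). Since O(r) holds, K gives O(s).
Premise 2 is O(s ⊃ ¬k); since O(s), deontic closure gives O(¬k).
Premise 6, O(m ⊃ k), contraposes to O(¬k ⊃ ¬m); with O(¬k) we get O(¬m).
Premise 10 is O(¬q ⊃ m); contrapositively O(¬m ⊃ q). Since O(¬m) holds, K gives O(q).
Premise 13 is O(n ⊃ ¬q); contrapositively O(q ⊃ ¬n). Since O(q) holds, K gives O(¬n).
Premise 12, O(¬u ⊃ n), contraposes to O(¬n ⊃ u); with O(¬n) we get O(u).
Premises 3, 4, 8, 9, 11 do not contribute to this derivation.
Hence u is obligatory.

Obligatory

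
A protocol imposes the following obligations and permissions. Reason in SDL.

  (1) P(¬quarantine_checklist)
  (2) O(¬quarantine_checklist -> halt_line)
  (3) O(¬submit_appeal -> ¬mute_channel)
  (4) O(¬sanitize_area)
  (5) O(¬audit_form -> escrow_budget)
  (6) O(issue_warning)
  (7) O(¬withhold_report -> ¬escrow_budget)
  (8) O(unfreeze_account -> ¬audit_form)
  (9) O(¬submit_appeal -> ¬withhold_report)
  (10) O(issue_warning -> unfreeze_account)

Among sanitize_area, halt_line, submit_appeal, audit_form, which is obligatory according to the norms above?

submit_appeal

Premise 6 states O(issue_warning) outright.
From O(issue_warning) and premise 10, O(issue_warning -> unfreeze_account), we obtain O(unfreeze_account).
With premise 8, O(unfreeze_account -> ¬audit_form), the K-axiom yields O(¬audit_form).
From O(¬audit_form) and premise 5, O(¬audit_form -> escrow_budget), we obtain O(escrow_budget).
The contrapositive of premise 7 (O(¬withhold_report -> ¬escrow_budget)) is O(escrow_budget -> withhold_report), and O(escrow_budget) is already established, so O(withhold_report).
The contrapositive of premise 9 (O(¬submit_appeal -> ¬withhold_report)) is O(withhold_report -> submit_appeal), and O(withhold_report) is already established, so O(submit_appeal).
So O(submit_appeal) holds — submit_appeal is obligatory. None of the other listed options is made obligatory by any chain of premises.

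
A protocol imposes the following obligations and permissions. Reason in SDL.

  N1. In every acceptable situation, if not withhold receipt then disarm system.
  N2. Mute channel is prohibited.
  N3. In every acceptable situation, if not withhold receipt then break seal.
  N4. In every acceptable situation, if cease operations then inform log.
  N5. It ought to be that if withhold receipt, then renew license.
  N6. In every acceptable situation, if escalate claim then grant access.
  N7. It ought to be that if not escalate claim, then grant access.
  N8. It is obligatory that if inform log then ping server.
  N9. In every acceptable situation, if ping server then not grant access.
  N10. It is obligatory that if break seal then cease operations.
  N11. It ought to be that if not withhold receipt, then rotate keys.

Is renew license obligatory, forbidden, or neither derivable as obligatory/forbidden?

By case analysis on ¬escalate_claim: premise 7 gives O(¬escalate_claim → grant_access) and premise 6 gives O(escalate_claim → grant_access), so O(grant_access) either way.
The contrapositive of premise 9 (O(ping_server → ¬grant_access)) is O(grant_access → ¬ping_server), and O(grant_access) is already established, so O(¬ping_server).
Premise 8, O(inform_log → ping_server), contraposes to O(¬ping_server → ¬inform_log); with O(¬ping_server) we get O(¬inform_log).
Premise 4, O(cease_operations → inform_log), contraposes to O(¬inform_log → ¬cease_operations); with O(¬inform_log) we get O(¬cease_operations).
Premise 10 is O(break_seal → cease_operations); contrapositively O(¬cease_operations → ¬break_seal). Since O(¬cease_operations) holds, K gives O(¬break_seal).
Premise 3 is O(¬withhold_receipt → break_seal); contrapositively O(¬break_seal → withhold_receipt). Since O(¬break_seal) holds, K gives O(withhold_receipt).
Premise 5 is O(withhold_receipt → renew_license); since O(withhold_receipt), deontic closure gives O(renew_license).
Premises 1, 2, 11 do not contribute to this derivation.
Hence renew_license is obligatory.

Obligatory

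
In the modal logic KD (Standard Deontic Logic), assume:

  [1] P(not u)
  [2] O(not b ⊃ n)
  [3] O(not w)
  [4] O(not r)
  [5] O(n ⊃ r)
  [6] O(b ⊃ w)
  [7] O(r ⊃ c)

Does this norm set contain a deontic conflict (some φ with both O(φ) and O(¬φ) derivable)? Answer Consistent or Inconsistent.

From premise 4 we have O(not r).
Premise 5, O(n ⊃ r), contraposes to O(not r ⊃ not n); with O(not r) we get O(not n).
The contrapositive of premise 2 (O(not b ⊃ n)) is O(not n ⊃ b), and O(not n) is already established, so O(b).
From O(b) and premise 6, O(b ⊃ w), we obtain O(w).
However, premise 3 gives O(not w).
We now have both O(w) and O(not w) — w is simultaneously obligatory and forbidden, violating the D-axiom.

Inconsistent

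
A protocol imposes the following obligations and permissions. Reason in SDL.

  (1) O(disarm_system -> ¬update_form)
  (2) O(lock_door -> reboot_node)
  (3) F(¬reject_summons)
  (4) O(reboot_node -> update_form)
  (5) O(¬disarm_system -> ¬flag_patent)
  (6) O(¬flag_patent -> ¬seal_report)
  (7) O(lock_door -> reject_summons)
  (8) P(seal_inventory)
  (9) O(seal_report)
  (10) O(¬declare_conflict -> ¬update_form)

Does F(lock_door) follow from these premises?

From premise 9 we have O(seal_report).
Premise 6, O(¬flag_patent -> ¬seal_report), contraposes to O(seal_report -> flag_patent); with O(seal_report) we get O(flag_patent).
The contrapositive of premise 5 (O(¬disarm_system -> ¬flag_patent)) is O(flag_patent -> disarm_system), and O(flag_patent) is already established, so O(disarm_system).
With premise 1, O(disarm_system -> ¬update_form), the K-axiom yields O(¬update_form).
The contrapositive of premise 4 (O(reboot_node -> update_form)) is O(¬update_form -> ¬reboot_node), and O(¬update_form) is already established, so O(¬reboot_node).
The contrapositive of premise 2 (O(lock_door -> reboot_node)) is O(¬reboot_node -> ¬lock_door), and O(¬reboot_node) is already established, so O(¬lock_door).
Premises 3, 7, 8, 10 do not contribute to this derivation.
So O(¬lock_door) holds, i.e. F(lock_door). The claim follows.

Yes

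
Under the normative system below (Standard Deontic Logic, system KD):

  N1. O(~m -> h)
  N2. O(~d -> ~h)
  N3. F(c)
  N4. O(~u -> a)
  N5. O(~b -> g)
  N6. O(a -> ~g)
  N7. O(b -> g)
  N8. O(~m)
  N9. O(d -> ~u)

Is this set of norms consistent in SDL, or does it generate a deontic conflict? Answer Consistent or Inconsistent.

Inconsistent

Premises 7 and 5 are O(b -> g) and O(~b -> g); every ideal world satisfies b or ~b, so in either case g holds — hence O(g).
The contrapositive of premise 6 (O(a -> ~g)) is O(g -> ~a), and O(g) is already established, so O(~a).
The contrapositive of premise 4 (O(~u -> a)) is O(~a -> u), and O(~a) is already established, so O(u).
Premise 9, O(d -> ~u), contraposes to O(u -> ~d); with O(u) we get O(~d).
Premise 2 is O(~d -> ~h); since O(~d), deontic closure gives O(~h).
Premise 1, O(~m -> h), contraposes to O(~h -> m); with O(~h) we get O(m).
But premise 8 directly asserts O(~m).
We now have both O(m) and O(~m) — m is simultaneously obligatory and forbidden, violating the D-axiom.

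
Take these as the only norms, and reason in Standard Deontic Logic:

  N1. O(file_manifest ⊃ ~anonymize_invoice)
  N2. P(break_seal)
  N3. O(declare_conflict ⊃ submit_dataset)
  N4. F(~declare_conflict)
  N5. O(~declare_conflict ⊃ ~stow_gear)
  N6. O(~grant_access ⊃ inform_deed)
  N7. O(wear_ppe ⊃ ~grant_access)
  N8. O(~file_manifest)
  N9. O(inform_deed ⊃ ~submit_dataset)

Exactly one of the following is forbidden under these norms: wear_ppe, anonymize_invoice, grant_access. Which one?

Premise 4, F(~declare_conflict), is equivalent to O(declare_conflict).
Premise 3 is O(declare_conflict ⊃ submit_dataset); since O(declare_conflict), deontic closure gives O(submit_dataset).
Premise 9 is O(inform_deed ⊃ ~submit_dataset); contrapositively O(submit_dataset ⊃ ~inform_deed). Since O(submit_dataset) holds, K gives O(~inform_deed).
Premise 6 is O(~grant_access ⊃ inform_deed); contrapositively O(~inform_deed ⊃ grant_access). Since O(~inform_deed) holds, K gives O(grant_access).
Premise 7 is O(wear_ppe ⊃ ~grant_access); contrapositively O(grant_access ⊃ ~wear_ppe). Since O(grant_access) holds, K gives O(~wear_ppe).
So O(~wear_ppe) holds, i.e. wear_ppe is forbidden. None of the other listed options is forbidden under the premises.

wear_ppe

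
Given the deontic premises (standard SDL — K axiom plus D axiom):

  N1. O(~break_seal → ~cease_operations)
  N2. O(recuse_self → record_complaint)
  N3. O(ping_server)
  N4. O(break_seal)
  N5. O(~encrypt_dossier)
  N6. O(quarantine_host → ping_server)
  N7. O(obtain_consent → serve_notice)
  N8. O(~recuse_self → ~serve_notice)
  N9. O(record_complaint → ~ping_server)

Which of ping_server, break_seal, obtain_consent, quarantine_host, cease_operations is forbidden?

obtain_consent

Premise 3 states O(ping_server) outright.
The contrapositive of premise 9 (O(record_complaint → ~ping_server)) is O(ping_server → ~record_complaint), and O(ping_server) is already established, so O(~record_complaint).
The contrapositive of premise 2 (O(recuse_self → record_complaint)) is O(~record_complaint → ~recuse_self), and O(~record_complaint) is already established, so O(~recuse_self).
From O(~recuse_self) and premise 8, O(~recuse_self → ~serve_notice), we obtain O(~serve_notice).
Premise 7 is O(obtain_consent → serve_notice); contrapositively O(~serve_notice → ~obtain_consent). Since O(~serve_notice) holds, K gives O(~obtain_consent).
So O(~obtain_consent) holds, i.e. obtain_consent is forbidden. None of the other listed options is forbidden under the premises.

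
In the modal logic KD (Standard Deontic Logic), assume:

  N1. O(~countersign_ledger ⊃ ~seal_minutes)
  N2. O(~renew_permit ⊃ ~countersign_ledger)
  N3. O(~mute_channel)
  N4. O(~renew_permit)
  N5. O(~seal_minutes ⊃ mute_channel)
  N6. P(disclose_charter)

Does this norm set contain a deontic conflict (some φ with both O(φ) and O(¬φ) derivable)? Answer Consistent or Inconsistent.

Premise 3 states O(~mute_channel) outright.
The contrapositive of premise 5 (O(~seal_minutes ⊃ mute_channel)) is O(~mute_channel ⊃ seal_minutes), and O(~mute_channel) is already established, so O(seal_minutes).
Premise 1, O(~countersign_ledger ⊃ ~seal_minutes), contraposes to O(seal_minutes ⊃ countersign_ledger); with O(seal_minutes) we get O(countersign_ledger).
Premise 2, O(~renew_permit ⊃ ~countersign_ledger), contraposes to O(countersign_ledger ⊃ renew_permit); with O(countersign_ledger) we get O(renew_permit).
But premise 4 directly asserts O(~renew_permit).
We now have both O(renew_permit) and O(~renew_permit) — renew_permit is simultaneously obligatory and forbidden, violating the D-axiom.

Inconsistent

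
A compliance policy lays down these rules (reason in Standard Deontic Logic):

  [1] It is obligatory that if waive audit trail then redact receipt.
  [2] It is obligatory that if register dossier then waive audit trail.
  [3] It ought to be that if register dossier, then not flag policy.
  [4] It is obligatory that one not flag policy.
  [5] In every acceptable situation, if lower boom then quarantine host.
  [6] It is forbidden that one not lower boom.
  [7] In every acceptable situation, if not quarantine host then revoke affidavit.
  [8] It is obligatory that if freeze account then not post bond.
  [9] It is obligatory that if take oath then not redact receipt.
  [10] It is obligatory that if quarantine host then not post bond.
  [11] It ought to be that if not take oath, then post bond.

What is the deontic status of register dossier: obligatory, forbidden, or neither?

Premise 6 is F(¬lower_boom), i.e. O(lower_boom).
Applying K to premise 5 (O(lower_boom → quarantine_host)) and O(lower_boom) yields O(quarantine_host).
From O(quarantine_host) and premise 10, O(quarantine_host → ¬post_bond), we obtain O(¬post_bond).
Premise 11, O(¬take_oath → post_bond), contraposes to O(¬post_bond → take_oath); with O(¬post_bond) we get O(take_oath).
From O(take_oath) and premise 9, O(take_oath → ¬redact_receipt), we obtain O(¬redact_receipt).
The contrapositive of premise 1 (O(waive_audit_trail → redact_receipt)) is O(¬redact_receipt → ¬waive_audit_trail), and O(¬redact_receipt) is already established, so O(¬waive_audit_trail).
The contrapositive of premise 2 (O(register_dossier → waive_audit_trail)) is O(¬waive_audit_trail → ¬register_dossier), and O(¬waive_audit_trail) is already established, so O(¬register_dossier).
Premises 3, 4, 7, 8 do not contribute to this derivation.
Thus O(¬register_dossier), which is F(register_dossier): register_dossier is forbidden.

Forbidden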